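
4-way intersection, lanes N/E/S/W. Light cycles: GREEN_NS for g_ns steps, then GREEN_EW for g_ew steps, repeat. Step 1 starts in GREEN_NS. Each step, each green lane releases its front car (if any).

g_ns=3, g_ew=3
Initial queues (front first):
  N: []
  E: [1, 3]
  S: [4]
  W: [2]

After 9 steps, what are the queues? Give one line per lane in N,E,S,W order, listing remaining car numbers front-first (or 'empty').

Step 1 [NS]: N:empty,E:wait,S:car4-GO,W:wait | queues: N=0 E=2 S=0 W=1
Step 2 [NS]: N:empty,E:wait,S:empty,W:wait | queues: N=0 E=2 S=0 W=1
Step 3 [NS]: N:empty,E:wait,S:empty,W:wait | queues: N=0 E=2 S=0 W=1
Step 4 [EW]: N:wait,E:car1-GO,S:wait,W:car2-GO | queues: N=0 E=1 S=0 W=0
Step 5 [EW]: N:wait,E:car3-GO,S:wait,W:empty | queues: N=0 E=0 S=0 W=0

N: empty
E: empty
S: empty
W: empty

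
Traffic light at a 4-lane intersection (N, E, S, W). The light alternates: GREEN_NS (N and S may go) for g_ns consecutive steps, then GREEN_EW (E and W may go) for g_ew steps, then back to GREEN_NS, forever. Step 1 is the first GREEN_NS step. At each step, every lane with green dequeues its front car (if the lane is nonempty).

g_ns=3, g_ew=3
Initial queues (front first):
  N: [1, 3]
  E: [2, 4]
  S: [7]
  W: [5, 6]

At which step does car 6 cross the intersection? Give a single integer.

Step 1 [NS]: N:car1-GO,E:wait,S:car7-GO,W:wait | queues: N=1 E=2 S=0 W=2
Step 2 [NS]: N:car3-GO,E:wait,S:empty,W:wait | queues: N=0 E=2 S=0 W=2
Step 3 [NS]: N:empty,E:wait,S:empty,W:wait | queues: N=0 E=2 S=0 W=2
Step 4 [EW]: N:wait,E:car2-GO,S:wait,W:car5-GO | queues: N=0 E=1 S=0 W=1
Step 5 [EW]: N:wait,E:car4-GO,S:wait,W:car6-GO | queues: N=0 E=0 S=0 W=0
Car 6 crosses at step 5

5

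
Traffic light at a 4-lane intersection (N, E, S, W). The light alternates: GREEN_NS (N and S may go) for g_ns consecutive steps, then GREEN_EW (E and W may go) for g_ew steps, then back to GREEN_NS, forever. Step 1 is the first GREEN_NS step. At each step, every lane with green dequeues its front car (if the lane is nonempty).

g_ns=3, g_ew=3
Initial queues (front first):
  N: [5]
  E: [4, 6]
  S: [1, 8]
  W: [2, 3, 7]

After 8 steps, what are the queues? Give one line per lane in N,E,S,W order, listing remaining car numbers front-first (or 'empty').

Step 1 [NS]: N:car5-GO,E:wait,S:car1-GO,W:wait | queues: N=0 E=2 S=1 W=3
Step 2 [NS]: N:empty,E:wait,S:car8-GO,W:wait | queues: N=0 E=2 S=0 W=3
Step 3 [NS]: N:empty,E:wait,S:empty,W:wait | queues: N=0 E=2 S=0 W=3
Step 4 [EW]: N:wait,E:car4-GO,S:wait,W:car2-GO | queues: N=0 E=1 S=0 W=2
Step 5 [EW]: N:wait,E:car6-GO,S:wait,W:car3-GO | queues: N=0 E=0 S=0 W=1
Step 6 [EW]: N:wait,E:empty,S:wait,W:car7-GO | queues: N=0 E=0 S=0 W=0

N: empty
E: empty
S: empty
W: empty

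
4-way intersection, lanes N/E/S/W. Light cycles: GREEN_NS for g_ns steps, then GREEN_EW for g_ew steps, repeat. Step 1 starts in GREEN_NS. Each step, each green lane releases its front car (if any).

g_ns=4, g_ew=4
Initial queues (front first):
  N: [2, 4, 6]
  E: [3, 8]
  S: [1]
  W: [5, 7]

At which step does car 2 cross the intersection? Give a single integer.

Step 1 [NS]: N:car2-GO,E:wait,S:car1-GO,W:wait | queues: N=2 E=2 S=0 W=2
Step 2 [NS]: N:car4-GO,E:wait,S:empty,W:wait | queues: N=1 E=2 S=0 W=2
Step 3 [NS]: N:car6-GO,E:wait,S:empty,W:wait | queues: N=0 E=2 S=0 W=2
Step 4 [NS]: N:empty,E:wait,S:empty,W:wait | queues: N=0 E=2 S=0 W=2
Step 5 [EW]: N:wait,E:car3-GO,S:wait,W:car5-GO | queues: N=0 E=1 S=0 W=1
Step 6 [EW]: N:wait,E:car8-GO,S:wait,W:car7-GO | queues: N=0 E=0 S=0 W=0
Car 2 crosses at step 1

1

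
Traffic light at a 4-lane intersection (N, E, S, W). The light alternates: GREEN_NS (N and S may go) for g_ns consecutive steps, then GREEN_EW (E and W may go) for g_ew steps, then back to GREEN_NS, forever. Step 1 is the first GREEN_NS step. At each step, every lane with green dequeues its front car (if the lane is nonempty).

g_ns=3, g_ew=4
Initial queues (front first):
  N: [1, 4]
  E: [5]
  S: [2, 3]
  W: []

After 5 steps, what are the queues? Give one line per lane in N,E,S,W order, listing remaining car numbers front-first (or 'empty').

Step 1 [NS]: N:car1-GO,E:wait,S:car2-GO,W:wait | queues: N=1 E=1 S=1 W=0
Step 2 [NS]: N:car4-GO,E:wait,S:car3-GO,W:wait | queues: N=0 E=1 S=0 W=0
Step 3 [NS]: N:empty,E:wait,S:empty,W:wait | queues: N=0 E=1 S=0 W=0
Step 4 [EW]: N:wait,E:car5-GO,S:wait,W:empty | queues: N=0 E=0 S=0 W=0

N: empty
E: empty
S: empty
W: empty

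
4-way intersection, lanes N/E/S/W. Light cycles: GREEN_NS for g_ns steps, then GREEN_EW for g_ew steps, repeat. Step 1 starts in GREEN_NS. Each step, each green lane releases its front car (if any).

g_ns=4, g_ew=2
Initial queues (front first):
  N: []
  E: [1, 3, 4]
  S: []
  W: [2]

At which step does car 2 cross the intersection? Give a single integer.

Step 1 [NS]: N:empty,E:wait,S:empty,W:wait | queues: N=0 E=3 S=0 W=1
Step 2 [NS]: N:empty,E:wait,S:empty,W:wait | queues: N=0 E=3 S=0 W=1
Step 3 [NS]: N:empty,E:wait,S:empty,W:wait | queues: N=0 E=3 S=0 W=1
Step 4 [NS]: N:empty,E:wait,S:empty,W:wait | queues: N=0 E=3 S=0 W=1
Step 5 [EW]: N:wait,E:car1-GO,S:wait,W:car2-GO | queues: N=0 E=2 S=0 W=0
Step 6 [EW]: N:wait,E:car3-GO,S:wait,W:empty | queues: N=0 E=1 S=0 W=0
Step 7 [NS]: N:empty,E:wait,S:empty,W:wait | queues: N=0 E=1 S=0 W=0
Step 8 [NS]: N:empty,E:wait,S:empty,W:wait | queues: N=0 E=1 S=0 W=0
Step 9 [NS]: N:empty,E:wait,S:empty,W:wait | queues: N=0 E=1 S=0 W=0
Step 10 [NS]: N:empty,E:wait,S:empty,W:wait | queues: N=0 E=1 S=0 W=0
Step 11 [EW]: N:wait,E:car4-GO,S:wait,W:empty | queues: N=0 E=0 S=0 W=0
Car 2 crosses at step 5

5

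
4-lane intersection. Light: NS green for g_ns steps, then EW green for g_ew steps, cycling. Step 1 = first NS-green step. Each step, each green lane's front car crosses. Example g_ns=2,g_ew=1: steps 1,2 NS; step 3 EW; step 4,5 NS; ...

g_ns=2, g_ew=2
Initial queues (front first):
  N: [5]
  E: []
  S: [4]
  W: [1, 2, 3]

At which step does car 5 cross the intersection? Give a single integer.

Step 1 [NS]: N:car5-GO,E:wait,S:car4-GO,W:wait | queues: N=0 E=0 S=0 W=3
Step 2 [NS]: N:empty,E:wait,S:empty,W:wait | queues: N=0 E=0 S=0 W=3
Step 3 [EW]: N:wait,E:empty,S:wait,W:car1-GO | queues: N=0 E=0 S=0 W=2
Step 4 [EW]: N:wait,E:empty,S:wait,W:car2-GO | queues: N=0 E=0 S=0 W=1
Step 5 [NS]: N:empty,E:wait,S:empty,W:wait | queues: N=0 E=0 S=0 W=1
Step 6 [NS]: N:empty,E:wait,S:empty,W:wait | queues: N=0 E=0 S=0 W=1
Step 7 [EW]: N:wait,E:empty,S:wait,W:car3-GO | queues: N=0 E=0 S=0 W=0
Car 5 crosses at step 1

1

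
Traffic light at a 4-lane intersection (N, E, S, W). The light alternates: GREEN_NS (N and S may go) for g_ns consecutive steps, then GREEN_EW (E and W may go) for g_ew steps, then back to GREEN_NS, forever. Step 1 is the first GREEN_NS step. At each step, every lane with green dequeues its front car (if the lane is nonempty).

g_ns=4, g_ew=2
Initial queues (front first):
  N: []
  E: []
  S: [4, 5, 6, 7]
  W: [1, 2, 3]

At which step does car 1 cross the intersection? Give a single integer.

Step 1 [NS]: N:empty,E:wait,S:car4-GO,W:wait | queues: N=0 E=0 S=3 W=3
Step 2 [NS]: N:empty,E:wait,S:car5-GO,W:wait | queues: N=0 E=0 S=2 W=3
Step 3 [NS]: N:empty,E:wait,S:car6-GO,W:wait | queues: N=0 E=0 S=1 W=3
Step 4 [NS]: N:empty,E:wait,S:car7-GO,W:wait | queues: N=0 E=0 S=0 W=3
Step 5 [EW]: N:wait,E:empty,S:wait,W:car1-GO | queues: N=0 E=0 S=0 W=2
Step 6 [EW]: N:wait,E:empty,S:wait,W:car2-GO | queues: N=0 E=0 S=0 W=1
Step 7 [NS]: N:empty,E:wait,S:empty,W:wait | queues: N=0 E=0 S=0 W=1
Step 8 [NS]: N:empty,E:wait,S:empty,W:wait | queues: N=0 E=0 S=0 W=1
Step 9 [NS]: N:empty,E:wait,S:empty,W:wait | queues: N=0 E=0 S=0 W=1
Step 10 [NS]: N:empty,E:wait,S:empty,W:wait | queues: N=0 E=0 S=0 W=1
Step 11 [EW]: N:wait,E:empty,S:wait,W:car3-GO | queues: N=0 E=0 S=0 W=0
Car 1 crosses at step 5

5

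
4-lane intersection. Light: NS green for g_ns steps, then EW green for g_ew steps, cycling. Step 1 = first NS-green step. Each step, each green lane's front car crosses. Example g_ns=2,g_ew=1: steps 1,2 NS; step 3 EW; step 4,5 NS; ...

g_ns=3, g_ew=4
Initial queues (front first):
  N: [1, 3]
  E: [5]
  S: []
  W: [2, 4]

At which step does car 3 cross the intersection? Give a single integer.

Step 1 [NS]: N:car1-GO,E:wait,S:empty,W:wait | queues: N=1 E=1 S=0 W=2
Step 2 [NS]: N:car3-GO,E:wait,S:empty,W:wait | queues: N=0 E=1 S=0 W=2
Step 3 [NS]: N:empty,E:wait,S:empty,W:wait | queues: N=0 E=1 S=0 W=2
Step 4 [EW]: N:wait,E:car5-GO,S:wait,W:car2-GO | queues: N=0 E=0 S=0 W=1
Step 5 [EW]: N:wait,E:empty,S:wait,W:car4-GO | queues: N=0 E=0 S=0 W=0
Car 3 crosses at step 2

2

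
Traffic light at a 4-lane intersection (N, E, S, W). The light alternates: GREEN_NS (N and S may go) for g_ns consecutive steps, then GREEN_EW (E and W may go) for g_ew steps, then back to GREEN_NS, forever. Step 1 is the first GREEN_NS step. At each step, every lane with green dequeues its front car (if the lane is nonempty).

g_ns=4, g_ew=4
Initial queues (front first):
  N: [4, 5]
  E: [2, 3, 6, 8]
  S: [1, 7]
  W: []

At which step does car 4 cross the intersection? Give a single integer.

Step 1 [NS]: N:car4-GO,E:wait,S:car1-GO,W:wait | queues: N=1 E=4 S=1 W=0
Step 2 [NS]: N:car5-GO,E:wait,S:car7-GO,W:wait | queues: N=0 E=4 S=0 W=0
Step 3 [NS]: N:empty,E:wait,S:empty,W:wait | queues: N=0 E=4 S=0 W=0
Step 4 [NS]: N:empty,E:wait,S:empty,W:wait | queues: N=0 E=4 S=0 W=0
Step 5 [EW]: N:wait,E:car2-GO,S:wait,W:empty | queues: N=0 E=3 S=0 W=0
Step 6 [EW]: N:wait,E:car3-GO,S:wait,W:empty | queues: N=0 E=2 S=0 W=0
Step 7 [EW]: N:wait,E:car6-GO,S:wait,W:empty | queues: N=0 E=1 S=0 W=0
Step 8 [EW]: N:wait,E:car8-GO,S:wait,W:empty | queues: N=0 E=0 S=0 W=0
Car 4 crosses at step 1

1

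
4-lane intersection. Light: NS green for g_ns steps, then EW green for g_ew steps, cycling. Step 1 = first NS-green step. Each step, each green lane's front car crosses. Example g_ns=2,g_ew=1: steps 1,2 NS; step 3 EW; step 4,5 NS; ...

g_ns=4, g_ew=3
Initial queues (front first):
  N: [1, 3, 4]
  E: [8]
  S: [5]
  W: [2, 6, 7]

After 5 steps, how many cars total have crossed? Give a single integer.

Step 1 [NS]: N:car1-GO,E:wait,S:car5-GO,W:wait | queues: N=2 E=1 S=0 W=3
Step 2 [NS]: N:car3-GO,E:wait,S:empty,W:wait | queues: N=1 E=1 S=0 W=3
Step 3 [NS]: N:car4-GO,E:wait,S:empty,W:wait | queues: N=0 E=1 S=0 W=3
Step 4 [NS]: N:empty,E:wait,S:empty,W:wait | queues: N=0 E=1 S=0 W=3
Step 5 [EW]: N:wait,E:car8-GO,S:wait,W:car2-GO | queues: N=0 E=0 S=0 W=2
Cars crossed by step 5: 6

Answer: 6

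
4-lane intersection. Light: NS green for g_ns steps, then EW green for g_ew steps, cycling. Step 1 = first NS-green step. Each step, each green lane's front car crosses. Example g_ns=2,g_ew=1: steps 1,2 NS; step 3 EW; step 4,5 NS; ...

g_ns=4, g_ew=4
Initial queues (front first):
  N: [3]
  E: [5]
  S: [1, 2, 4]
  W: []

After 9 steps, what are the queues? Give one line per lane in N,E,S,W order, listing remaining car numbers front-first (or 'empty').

Step 1 [NS]: N:car3-GO,E:wait,S:car1-GO,W:wait | queues: N=0 E=1 S=2 W=0
Step 2 [NS]: N:empty,E:wait,S:car2-GO,W:wait | queues: N=0 E=1 S=1 W=0
Step 3 [NS]: N:empty,E:wait,S:car4-GO,W:wait | queues: N=0 E=1 S=0 W=0
Step 4 [NS]: N:empty,E:wait,S:empty,W:wait | queues: N=0 E=1 S=0 W=0
Step 5 [EW]: N:wait,E:car5-GO,S:wait,W:empty | queues: N=0 E=0 S=0 W=0

N: empty
E: empty
S: empty
W: empty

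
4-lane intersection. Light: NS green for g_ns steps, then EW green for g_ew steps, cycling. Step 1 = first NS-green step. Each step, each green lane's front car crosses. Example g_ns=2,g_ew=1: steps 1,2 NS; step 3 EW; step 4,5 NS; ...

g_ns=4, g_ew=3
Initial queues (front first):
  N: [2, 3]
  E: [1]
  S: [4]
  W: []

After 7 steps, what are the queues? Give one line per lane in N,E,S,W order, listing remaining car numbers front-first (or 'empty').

Step 1 [NS]: N:car2-GO,E:wait,S:car4-GO,W:wait | queues: N=1 E=1 S=0 W=0
Step 2 [NS]: N:car3-GO,E:wait,S:empty,W:wait | queues: N=0 E=1 S=0 W=0
Step 3 [NS]: N:empty,E:wait,S:empty,W:wait | queues: N=0 E=1 S=0 W=0
Step 4 [NS]: N:empty,E:wait,S:empty,W:wait | queues: N=0 E=1 S=0 W=0
Step 5 [EW]: N:wait,E:car1-GO,S:wait,W:empty | queues: N=0 E=0 S=0 W=0

N: empty
E: empty
S: empty
W: empty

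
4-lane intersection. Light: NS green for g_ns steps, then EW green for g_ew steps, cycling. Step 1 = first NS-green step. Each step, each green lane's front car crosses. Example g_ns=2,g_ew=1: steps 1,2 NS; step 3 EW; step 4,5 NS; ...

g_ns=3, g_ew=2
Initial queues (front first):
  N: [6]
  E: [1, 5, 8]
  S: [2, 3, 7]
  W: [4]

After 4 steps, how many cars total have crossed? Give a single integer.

Step 1 [NS]: N:car6-GO,E:wait,S:car2-GO,W:wait | queues: N=0 E=3 S=2 W=1
Step 2 [NS]: N:empty,E:wait,S:car3-GO,W:wait | queues: N=0 E=3 S=1 W=1
Step 3 [NS]: N:empty,E:wait,S:car7-GO,W:wait | queues: N=0 E=3 S=0 W=1
Step 4 [EW]: N:wait,E:car1-GO,S:wait,W:car4-GO | queues: N=0 E=2 S=0 W=0
Cars crossed by step 4: 6

Answer: 6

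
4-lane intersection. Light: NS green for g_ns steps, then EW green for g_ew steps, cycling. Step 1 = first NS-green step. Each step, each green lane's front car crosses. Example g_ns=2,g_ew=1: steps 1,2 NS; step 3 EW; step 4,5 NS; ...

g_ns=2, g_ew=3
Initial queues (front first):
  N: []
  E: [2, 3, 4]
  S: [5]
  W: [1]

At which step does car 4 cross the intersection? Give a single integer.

Step 1 [NS]: N:empty,E:wait,S:car5-GO,W:wait | queues: N=0 E=3 S=0 W=1
Step 2 [NS]: N:empty,E:wait,S:empty,W:wait | queues: N=0 E=3 S=0 W=1
Step 3 [EW]: N:wait,E:car2-GO,S:wait,W:car1-GO | queues: N=0 E=2 S=0 W=0
Step 4 [EW]: N:wait,E:car3-GO,S:wait,W:empty | queues: N=0 E=1 S=0 W=0
Step 5 [EW]: N:wait,E:car4-GO,S:wait,W:empty | queues: N=0 E=0 S=0 W=0
Car 4 crosses at step 5

5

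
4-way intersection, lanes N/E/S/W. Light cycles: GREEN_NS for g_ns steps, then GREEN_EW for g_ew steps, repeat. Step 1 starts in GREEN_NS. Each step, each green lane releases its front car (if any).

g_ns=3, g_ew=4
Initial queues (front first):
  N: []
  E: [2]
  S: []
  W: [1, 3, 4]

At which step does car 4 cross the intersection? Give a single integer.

Step 1 [NS]: N:empty,E:wait,S:empty,W:wait | queues: N=0 E=1 S=0 W=3
Step 2 [NS]: N:empty,E:wait,S:empty,W:wait | queues: N=0 E=1 S=0 W=3
Step 3 [NS]: N:empty,E:wait,S:empty,W:wait | queues: N=0 E=1 S=0 W=3
Step 4 [EW]: N:wait,E:car2-GO,S:wait,W:car1-GO | queues: N=0 E=0 S=0 W=2
Step 5 [EW]: N:wait,E:empty,S:wait,W:car3-GO | queues: N=0 E=0 S=0 W=1
Step 6 [EW]: N:wait,E:empty,S:wait,W:car4-GO | queues: N=0 E=0 S=0 W=0
Car 4 crosses at step 6

6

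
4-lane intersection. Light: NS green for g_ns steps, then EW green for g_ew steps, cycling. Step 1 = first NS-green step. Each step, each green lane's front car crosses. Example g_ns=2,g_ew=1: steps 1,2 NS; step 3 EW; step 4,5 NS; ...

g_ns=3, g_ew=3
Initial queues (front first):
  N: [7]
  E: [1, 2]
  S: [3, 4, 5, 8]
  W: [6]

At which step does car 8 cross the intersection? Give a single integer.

Step 1 [NS]: N:car7-GO,E:wait,S:car3-GO,W:wait | queues: N=0 E=2 S=3 W=1
Step 2 [NS]: N:empty,E:wait,S:car4-GO,W:wait | queues: N=0 E=2 S=2 W=1
Step 3 [NS]: N:empty,E:wait,S:car5-GO,W:wait | queues: N=0 E=2 S=1 W=1
Step 4 [EW]: N:wait,E:car1-GO,S:wait,W:car6-GO | queues: N=0 E=1 S=1 W=0
Step 5 [EW]: N:wait,E:car2-GO,S:wait,W:empty | queues: N=0 E=0 S=1 W=0
Step 6 [EW]: N:wait,E:empty,S:wait,W:empty | queues: N=0 E=0 S=1 W=0
Step 7 [NS]: N:empty,E:wait,S:car8-GO,W:wait | queues: N=0 E=0 S=0 W=0
Car 8 crosses at step 7

7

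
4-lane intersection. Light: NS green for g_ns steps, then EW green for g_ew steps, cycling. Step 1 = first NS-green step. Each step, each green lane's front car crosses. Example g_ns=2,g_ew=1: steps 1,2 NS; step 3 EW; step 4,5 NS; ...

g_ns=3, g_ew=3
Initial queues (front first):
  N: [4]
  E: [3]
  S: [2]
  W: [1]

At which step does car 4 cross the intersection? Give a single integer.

Step 1 [NS]: N:car4-GO,E:wait,S:car2-GO,W:wait | queues: N=0 E=1 S=0 W=1
Step 2 [NS]: N:empty,E:wait,S:empty,W:wait | queues: N=0 E=1 S=0 W=1
Step 3 [NS]: N:empty,E:wait,S:empty,W:wait | queues: N=0 E=1 S=0 W=1
Step 4 [EW]: N:wait,E:car3-GO,S:wait,W:car1-GO | queues: N=0 E=0 S=0 W=0
Car 4 crosses at step 1

1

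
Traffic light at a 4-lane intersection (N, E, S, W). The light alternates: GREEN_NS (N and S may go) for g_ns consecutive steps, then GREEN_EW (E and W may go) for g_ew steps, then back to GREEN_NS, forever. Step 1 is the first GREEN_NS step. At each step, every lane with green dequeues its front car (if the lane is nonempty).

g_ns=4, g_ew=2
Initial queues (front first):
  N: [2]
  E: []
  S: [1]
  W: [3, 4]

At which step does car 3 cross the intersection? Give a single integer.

Step 1 [NS]: N:car2-GO,E:wait,S:car1-GO,W:wait | queues: N=0 E=0 S=0 W=2
Step 2 [NS]: N:empty,E:wait,S:empty,W:wait | queues: N=0 E=0 S=0 W=2
Step 3 [NS]: N:empty,E:wait,S:empty,W:wait | queues: N=0 E=0 S=0 W=2
Step 4 [NS]: N:empty,E:wait,S:empty,W:wait | queues: N=0 E=0 S=0 W=2
Step 5 [EW]: N:wait,E:empty,S:wait,W:car3-GO | queues: N=0 E=0 S=0 W=1
Step 6 [EW]: N:wait,E:empty,S:wait,W:car4-GO | queues: N=0 E=0 S=0 W=0
Car 3 crosses at step 5

5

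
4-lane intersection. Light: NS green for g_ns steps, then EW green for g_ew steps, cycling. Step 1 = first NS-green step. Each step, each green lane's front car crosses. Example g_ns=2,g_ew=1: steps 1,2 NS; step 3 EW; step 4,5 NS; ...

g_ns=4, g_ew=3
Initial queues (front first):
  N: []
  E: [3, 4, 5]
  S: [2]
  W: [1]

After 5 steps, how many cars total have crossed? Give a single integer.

Answer: 3

Derivation:
Step 1 [NS]: N:empty,E:wait,S:car2-GO,W:wait | queues: N=0 E=3 S=0 W=1
Step 2 [NS]: N:empty,E:wait,S:empty,W:wait | queues: N=0 E=3 S=0 W=1
Step 3 [NS]: N:empty,E:wait,S:empty,W:wait | queues: N=0 E=3 S=0 W=1
Step 4 [NS]: N:empty,E:wait,S:empty,W:wait | queues: N=0 E=3 S=0 W=1
Step 5 [EW]: N:wait,E:car3-GO,S:wait,W:car1-GO | queues: N=0 E=2 S=0 W=0
Cars crossed by step 5: 3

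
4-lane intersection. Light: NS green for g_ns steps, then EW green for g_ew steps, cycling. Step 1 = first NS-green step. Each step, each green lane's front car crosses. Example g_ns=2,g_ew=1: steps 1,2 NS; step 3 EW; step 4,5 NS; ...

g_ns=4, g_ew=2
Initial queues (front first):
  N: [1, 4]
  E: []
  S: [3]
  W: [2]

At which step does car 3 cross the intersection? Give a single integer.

Step 1 [NS]: N:car1-GO,E:wait,S:car3-GO,W:wait | queues: N=1 E=0 S=0 W=1
Step 2 [NS]: N:car4-GO,E:wait,S:empty,W:wait | queues: N=0 E=0 S=0 W=1
Step 3 [NS]: N:empty,E:wait,S:empty,W:wait | queues: N=0 E=0 S=0 W=1
Step 4 [NS]: N:empty,E:wait,S:empty,W:wait | queues: N=0 E=0 S=0 W=1
Step 5 [EW]: N:wait,E:empty,S:wait,W:car2-GO | queues: N=0 E=0 S=0 W=0
Car 3 crosses at step 1

1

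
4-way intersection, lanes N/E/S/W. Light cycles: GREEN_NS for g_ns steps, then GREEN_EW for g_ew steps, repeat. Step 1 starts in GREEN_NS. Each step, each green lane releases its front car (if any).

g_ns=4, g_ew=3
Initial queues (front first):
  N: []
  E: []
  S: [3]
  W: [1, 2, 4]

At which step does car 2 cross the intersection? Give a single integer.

Step 1 [NS]: N:empty,E:wait,S:car3-GO,W:wait | queues: N=0 E=0 S=0 W=3
Step 2 [NS]: N:empty,E:wait,S:empty,W:wait | queues: N=0 E=0 S=0 W=3
Step 3 [NS]: N:empty,E:wait,S:empty,W:wait | queues: N=0 E=0 S=0 W=3
Step 4 [NS]: N:empty,E:wait,S:empty,W:wait | queues: N=0 E=0 S=0 W=3
Step 5 [EW]: N:wait,E:empty,S:wait,W:car1-GO | queues: N=0 E=0 S=0 W=2
Step 6 [EW]: N:wait,E:empty,S:wait,W:car2-GO | queues: N=0 E=0 S=0 W=1
Step 7 [EW]: N:wait,E:empty,S:wait,W:car4-GO | queues: N=0 E=0 S=0 W=0
Car 2 crosses at step 6

6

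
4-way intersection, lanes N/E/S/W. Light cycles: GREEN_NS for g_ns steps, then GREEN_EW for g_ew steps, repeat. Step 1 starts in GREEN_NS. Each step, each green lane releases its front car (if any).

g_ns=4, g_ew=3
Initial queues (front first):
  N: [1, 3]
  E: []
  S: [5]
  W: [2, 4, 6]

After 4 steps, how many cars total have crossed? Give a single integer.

Step 1 [NS]: N:car1-GO,E:wait,S:car5-GO,W:wait | queues: N=1 E=0 S=0 W=3
Step 2 [NS]: N:car3-GO,E:wait,S:empty,W:wait | queues: N=0 E=0 S=0 W=3
Step 3 [NS]: N:empty,E:wait,S:empty,W:wait | queues: N=0 E=0 S=0 W=3
Step 4 [NS]: N:empty,E:wait,S:empty,W:wait | queues: N=0 E=0 S=0 W=3
Cars crossed by step 4: 3

Answer: 3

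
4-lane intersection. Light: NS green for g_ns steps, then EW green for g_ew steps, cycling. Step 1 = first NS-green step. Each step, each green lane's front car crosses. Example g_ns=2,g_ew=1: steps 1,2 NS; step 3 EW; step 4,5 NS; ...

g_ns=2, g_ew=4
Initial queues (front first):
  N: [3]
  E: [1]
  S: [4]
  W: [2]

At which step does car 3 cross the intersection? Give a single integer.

Step 1 [NS]: N:car3-GO,E:wait,S:car4-GO,W:wait | queues: N=0 E=1 S=0 W=1
Step 2 [NS]: N:empty,E:wait,S:empty,W:wait | queues: N=0 E=1 S=0 W=1
Step 3 [EW]: N:wait,E:car1-GO,S:wait,W:car2-GO | queues: N=0 E=0 S=0 W=0
Car 3 crosses at step 1

1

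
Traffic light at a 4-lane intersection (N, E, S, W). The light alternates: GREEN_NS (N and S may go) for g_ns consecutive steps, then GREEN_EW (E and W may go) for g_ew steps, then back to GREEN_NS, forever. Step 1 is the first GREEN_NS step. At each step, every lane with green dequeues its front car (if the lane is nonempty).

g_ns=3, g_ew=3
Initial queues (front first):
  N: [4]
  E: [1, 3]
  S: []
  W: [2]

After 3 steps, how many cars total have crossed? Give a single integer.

Answer: 1

Derivation:
Step 1 [NS]: N:car4-GO,E:wait,S:empty,W:wait | queues: N=0 E=2 S=0 W=1
Step 2 [NS]: N:empty,E:wait,S:empty,W:wait | queues: N=0 E=2 S=0 W=1
Step 3 [NS]: N:empty,E:wait,S:empty,W:wait | queues: N=0 E=2 S=0 W=1
Cars crossed by step 3: 1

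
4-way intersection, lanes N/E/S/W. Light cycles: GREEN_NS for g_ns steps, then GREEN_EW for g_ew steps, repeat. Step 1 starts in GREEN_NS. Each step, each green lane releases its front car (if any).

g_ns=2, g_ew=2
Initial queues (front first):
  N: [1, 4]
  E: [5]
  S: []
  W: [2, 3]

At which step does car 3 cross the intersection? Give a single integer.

Step 1 [NS]: N:car1-GO,E:wait,S:empty,W:wait | queues: N=1 E=1 S=0 W=2
Step 2 [NS]: N:car4-GO,E:wait,S:empty,W:wait | queues: N=0 E=1 S=0 W=2
Step 3 [EW]: N:wait,E:car5-GO,S:wait,W:car2-GO | queues: N=0 E=0 S=0 W=1
Step 4 [EW]: N:wait,E:empty,S:wait,W:car3-GO | queues: N=0 E=0 S=0 W=0
Car 3 crosses at step 4

4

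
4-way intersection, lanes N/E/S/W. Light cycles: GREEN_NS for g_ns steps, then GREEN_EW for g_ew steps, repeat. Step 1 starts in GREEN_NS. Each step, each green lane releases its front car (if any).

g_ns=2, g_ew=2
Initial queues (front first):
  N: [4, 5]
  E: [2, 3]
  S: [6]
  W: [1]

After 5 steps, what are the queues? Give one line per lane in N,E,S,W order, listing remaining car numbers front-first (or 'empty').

Step 1 [NS]: N:car4-GO,E:wait,S:car6-GO,W:wait | queues: N=1 E=2 S=0 W=1
Step 2 [NS]: N:car5-GO,E:wait,S:empty,W:wait | queues: N=0 E=2 S=0 W=1
Step 3 [EW]: N:wait,E:car2-GO,S:wait,W:car1-GO | queues: N=0 E=1 S=0 W=0
Step 4 [EW]: N:wait,E:car3-GO,S:wait,W:empty | queues: N=0 E=0 S=0 W=0

N: empty
E: empty
S: empty
W: empty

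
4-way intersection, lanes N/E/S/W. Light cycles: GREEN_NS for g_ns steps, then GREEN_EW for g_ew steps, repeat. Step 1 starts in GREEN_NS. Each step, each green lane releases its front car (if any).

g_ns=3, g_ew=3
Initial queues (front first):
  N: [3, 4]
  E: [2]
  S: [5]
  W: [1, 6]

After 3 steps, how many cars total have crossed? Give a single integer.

Step 1 [NS]: N:car3-GO,E:wait,S:car5-GO,W:wait | queues: N=1 E=1 S=0 W=2
Step 2 [NS]: N:car4-GO,E:wait,S:empty,W:wait | queues: N=0 E=1 S=0 W=2
Step 3 [NS]: N:empty,E:wait,S:empty,W:wait | queues: N=0 E=1 S=0 W=2
Cars crossed by step 3: 3

Answer: 3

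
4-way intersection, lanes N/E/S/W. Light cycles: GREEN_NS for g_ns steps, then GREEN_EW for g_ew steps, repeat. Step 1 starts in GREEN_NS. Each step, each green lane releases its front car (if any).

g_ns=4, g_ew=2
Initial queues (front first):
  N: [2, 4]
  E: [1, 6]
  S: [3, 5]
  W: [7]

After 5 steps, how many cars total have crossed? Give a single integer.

Step 1 [NS]: N:car2-GO,E:wait,S:car3-GO,W:wait | queues: N=1 E=2 S=1 W=1
Step 2 [NS]: N:car4-GO,E:wait,S:car5-GO,W:wait | queues: N=0 E=2 S=0 W=1
Step 3 [NS]: N:empty,E:wait,S:empty,W:wait | queues: N=0 E=2 S=0 W=1
Step 4 [NS]: N:empty,E:wait,S:empty,W:wait | queues: N=0 E=2 S=0 W=1
Step 5 [EW]: N:wait,E:car1-GO,S:wait,W:car7-GO | queues: N=0 E=1 S=0 W=0
Cars crossed by step 5: 6

Answer: 6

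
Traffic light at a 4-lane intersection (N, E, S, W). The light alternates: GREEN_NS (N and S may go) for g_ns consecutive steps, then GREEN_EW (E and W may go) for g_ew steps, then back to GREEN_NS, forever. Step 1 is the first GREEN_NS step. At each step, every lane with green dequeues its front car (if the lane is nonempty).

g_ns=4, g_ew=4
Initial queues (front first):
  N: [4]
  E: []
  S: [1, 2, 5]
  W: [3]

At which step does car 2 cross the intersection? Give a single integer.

Step 1 [NS]: N:car4-GO,E:wait,S:car1-GO,W:wait | queues: N=0 E=0 S=2 W=1
Step 2 [NS]: N:empty,E:wait,S:car2-GO,W:wait | queues: N=0 E=0 S=1 W=1
Step 3 [NS]: N:empty,E:wait,S:car5-GO,W:wait | queues: N=0 E=0 S=0 W=1
Step 4 [NS]: N:empty,E:wait,S:empty,W:wait | queues: N=0 E=0 S=0 W=1
Step 5 [EW]: N:wait,E:empty,S:wait,W:car3-GO | queues: N=0 E=0 S=0 W=0
Car 2 crosses at step 2

2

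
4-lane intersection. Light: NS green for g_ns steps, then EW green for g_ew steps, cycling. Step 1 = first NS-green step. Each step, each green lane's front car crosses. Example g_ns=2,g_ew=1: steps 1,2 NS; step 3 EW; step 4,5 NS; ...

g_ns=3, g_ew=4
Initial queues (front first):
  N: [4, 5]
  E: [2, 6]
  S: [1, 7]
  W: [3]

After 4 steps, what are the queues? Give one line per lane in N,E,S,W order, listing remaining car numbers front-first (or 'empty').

Step 1 [NS]: N:car4-GO,E:wait,S:car1-GO,W:wait | queues: N=1 E=2 S=1 W=1
Step 2 [NS]: N:car5-GO,E:wait,S:car7-GO,W:wait | queues: N=0 E=2 S=0 W=1
Step 3 [NS]: N:empty,E:wait,S:empty,W:wait | queues: N=0 E=2 S=0 W=1
Step 4 [EW]: N:wait,E:car2-GO,S:wait,W:car3-GO | queues: N=0 E=1 S=0 W=0

N: empty
E: 6
S: empty
W: empty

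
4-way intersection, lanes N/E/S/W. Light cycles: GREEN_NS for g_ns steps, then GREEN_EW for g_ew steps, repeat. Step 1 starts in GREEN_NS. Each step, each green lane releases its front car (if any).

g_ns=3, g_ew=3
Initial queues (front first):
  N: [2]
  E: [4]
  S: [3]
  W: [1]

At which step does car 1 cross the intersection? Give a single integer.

Step 1 [NS]: N:car2-GO,E:wait,S:car3-GO,W:wait | queues: N=0 E=1 S=0 W=1
Step 2 [NS]: N:empty,E:wait,S:empty,W:wait | queues: N=0 E=1 S=0 W=1
Step 3 [NS]: N:empty,E:wait,S:empty,W:wait | queues: N=0 E=1 S=0 W=1
Step 4 [EW]: N:wait,E:car4-GO,S:wait,W:car1-GO | queues: N=0 E=0 S=0 W=0
Car 1 crosses at step 4

4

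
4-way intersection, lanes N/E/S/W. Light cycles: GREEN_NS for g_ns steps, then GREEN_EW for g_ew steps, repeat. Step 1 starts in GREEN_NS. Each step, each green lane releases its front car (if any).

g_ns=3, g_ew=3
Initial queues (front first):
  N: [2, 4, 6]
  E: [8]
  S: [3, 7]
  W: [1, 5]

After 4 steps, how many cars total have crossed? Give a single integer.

Step 1 [NS]: N:car2-GO,E:wait,S:car3-GO,W:wait | queues: N=2 E=1 S=1 W=2
Step 2 [NS]: N:car4-GO,E:wait,S:car7-GO,W:wait | queues: N=1 E=1 S=0 W=2
Step 3 [NS]: N:car6-GO,E:wait,S:empty,W:wait | queues: N=0 E=1 S=0 W=2
Step 4 [EW]: N:wait,E:car8-GO,S:wait,W:car1-GO | queues: N=0 E=0 S=0 W=1
Cars crossed by step 4: 7

Answer: 7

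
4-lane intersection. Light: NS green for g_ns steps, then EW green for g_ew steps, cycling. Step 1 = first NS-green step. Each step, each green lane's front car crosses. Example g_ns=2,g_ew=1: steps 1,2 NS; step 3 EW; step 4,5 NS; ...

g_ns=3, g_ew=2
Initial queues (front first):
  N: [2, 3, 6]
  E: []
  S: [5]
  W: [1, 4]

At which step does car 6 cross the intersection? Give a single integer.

Step 1 [NS]: N:car2-GO,E:wait,S:car5-GO,W:wait | queues: N=2 E=0 S=0 W=2
Step 2 [NS]: N:car3-GO,E:wait,S:empty,W:wait | queues: N=1 E=0 S=0 W=2
Step 3 [NS]: N:car6-GO,E:wait,S:empty,W:wait | queues: N=0 E=0 S=0 W=2
Step 4 [EW]: N:wait,E:empty,S:wait,W:car1-GO | queues: N=0 E=0 S=0 W=1
Step 5 [EW]: N:wait,E:empty,S:wait,W:car4-GO | queues: N=0 E=0 S=0 W=0
Car 6 crosses at step 3

3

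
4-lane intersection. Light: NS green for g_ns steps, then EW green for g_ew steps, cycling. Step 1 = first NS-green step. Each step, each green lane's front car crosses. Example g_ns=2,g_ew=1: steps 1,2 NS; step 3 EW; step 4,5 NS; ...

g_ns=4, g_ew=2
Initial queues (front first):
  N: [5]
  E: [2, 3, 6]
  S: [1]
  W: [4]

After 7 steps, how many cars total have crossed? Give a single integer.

Step 1 [NS]: N:car5-GO,E:wait,S:car1-GO,W:wait | queues: N=0 E=3 S=0 W=1
Step 2 [NS]: N:empty,E:wait,S:empty,W:wait | queues: N=0 E=3 S=0 W=1
Step 3 [NS]: N:empty,E:wait,S:empty,W:wait | queues: N=0 E=3 S=0 W=1
Step 4 [NS]: N:empty,E:wait,S:empty,W:wait | queues: N=0 E=3 S=0 W=1
Step 5 [EW]: N:wait,E:car2-GO,S:wait,W:car4-GO | queues: N=0 E=2 S=0 W=0
Step 6 [EW]: N:wait,E:car3-GO,S:wait,W:empty | queues: N=0 E=1 S=0 W=0
Step 7 [NS]: N:empty,E:wait,S:empty,W:wait | queues: N=0 E=1 S=0 W=0
Cars crossed by step 7: 5

Answer: 5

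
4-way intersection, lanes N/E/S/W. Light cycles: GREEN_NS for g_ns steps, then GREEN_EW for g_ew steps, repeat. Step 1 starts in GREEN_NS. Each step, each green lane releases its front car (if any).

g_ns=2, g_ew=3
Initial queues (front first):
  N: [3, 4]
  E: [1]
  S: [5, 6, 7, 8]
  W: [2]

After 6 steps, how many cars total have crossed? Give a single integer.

Answer: 7

Derivation:
Step 1 [NS]: N:car3-GO,E:wait,S:car5-GO,W:wait | queues: N=1 E=1 S=3 W=1
Step 2 [NS]: N:car4-GO,E:wait,S:car6-GO,W:wait | queues: N=0 E=1 S=2 W=1
Step 3 [EW]: N:wait,E:car1-GO,S:wait,W:car2-GO | queues: N=0 E=0 S=2 W=0
Step 4 [EW]: N:wait,E:empty,S:wait,W:empty | queues: N=0 E=0 S=2 W=0
Step 5 [EW]: N:wait,E:empty,S:wait,W:empty | queues: N=0 E=0 S=2 W=0
Step 6 [NS]: N:empty,E:wait,S:car7-GO,W:wait | queues: N=0 E=0 S=1 W=0
Cars crossed by step 6: 7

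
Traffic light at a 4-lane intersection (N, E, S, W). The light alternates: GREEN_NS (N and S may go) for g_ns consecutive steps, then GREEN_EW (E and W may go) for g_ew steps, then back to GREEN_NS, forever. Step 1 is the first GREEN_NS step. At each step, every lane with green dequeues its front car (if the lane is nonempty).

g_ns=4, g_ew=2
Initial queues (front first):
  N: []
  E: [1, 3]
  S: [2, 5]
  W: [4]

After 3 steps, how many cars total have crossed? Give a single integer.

Step 1 [NS]: N:empty,E:wait,S:car2-GO,W:wait | queues: N=0 E=2 S=1 W=1
Step 2 [NS]: N:empty,E:wait,S:car5-GO,W:wait | queues: N=0 E=2 S=0 W=1
Step 3 [NS]: N:empty,E:wait,S:empty,W:wait | queues: N=0 E=2 S=0 W=1
Cars crossed by step 3: 2

Answer: 2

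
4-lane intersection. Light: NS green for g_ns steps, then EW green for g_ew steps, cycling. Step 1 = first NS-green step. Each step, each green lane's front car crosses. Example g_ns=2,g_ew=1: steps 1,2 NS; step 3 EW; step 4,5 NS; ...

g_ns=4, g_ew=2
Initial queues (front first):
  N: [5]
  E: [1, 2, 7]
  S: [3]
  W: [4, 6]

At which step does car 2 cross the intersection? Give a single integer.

Step 1 [NS]: N:car5-GO,E:wait,S:car3-GO,W:wait | queues: N=0 E=3 S=0 W=2
Step 2 [NS]: N:empty,E:wait,S:empty,W:wait | queues: N=0 E=3 S=0 W=2
Step 3 [NS]: N:empty,E:wait,S:empty,W:wait | queues: N=0 E=3 S=0 W=2
Step 4 [NS]: N:empty,E:wait,S:empty,W:wait | queues: N=0 E=3 S=0 W=2
Step 5 [EW]: N:wait,E:car1-GO,S:wait,W:car4-GO | queues: N=0 E=2 S=0 W=1
Step 6 [EW]: N:wait,E:car2-GO,S:wait,W:car6-GO | queues: N=0 E=1 S=0 W=0
Step 7 [NS]: N:empty,E:wait,S:empty,W:wait | queues: N=0 E=1 S=0 W=0
Step 8 [NS]: N:empty,E:wait,S:empty,W:wait | queues: N=0 E=1 S=0 W=0
Step 9 [NS]: N:empty,E:wait,S:empty,W:wait | queues: N=0 E=1 S=0 W=0
Step 10 [NS]: N:empty,E:wait,S:empty,W:wait | queues: N=0 E=1 S=0 W=0
Step 11 [EW]: N:wait,E:car7-GO,S:wait,W:empty | queues: N=0 E=0 S=0 W=0
Car 2 crosses at step 6

6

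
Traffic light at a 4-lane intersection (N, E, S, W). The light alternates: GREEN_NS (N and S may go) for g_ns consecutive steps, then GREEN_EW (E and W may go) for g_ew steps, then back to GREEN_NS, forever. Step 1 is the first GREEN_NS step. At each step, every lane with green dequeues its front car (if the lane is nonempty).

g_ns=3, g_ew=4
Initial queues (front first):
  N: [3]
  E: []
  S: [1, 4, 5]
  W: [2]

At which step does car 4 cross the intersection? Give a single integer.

Step 1 [NS]: N:car3-GO,E:wait,S:car1-GO,W:wait | queues: N=0 E=0 S=2 W=1
Step 2 [NS]: N:empty,E:wait,S:car4-GO,W:wait | queues: N=0 E=0 S=1 W=1
Step 3 [NS]: N:empty,E:wait,S:car5-GO,W:wait | queues: N=0 E=0 S=0 W=1
Step 4 [EW]: N:wait,E:empty,S:wait,W:car2-GO | queues: N=0 E=0 S=0 W=0
Car 4 crosses at step 2

2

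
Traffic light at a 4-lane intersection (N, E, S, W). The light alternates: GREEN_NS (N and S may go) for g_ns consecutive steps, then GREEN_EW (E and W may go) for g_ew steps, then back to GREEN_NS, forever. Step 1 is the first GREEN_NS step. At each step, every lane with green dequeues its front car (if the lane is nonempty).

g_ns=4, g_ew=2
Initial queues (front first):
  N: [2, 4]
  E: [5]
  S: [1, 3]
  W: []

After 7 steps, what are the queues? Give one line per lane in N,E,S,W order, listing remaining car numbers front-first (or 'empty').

Step 1 [NS]: N:car2-GO,E:wait,S:car1-GO,W:wait | queues: N=1 E=1 S=1 W=0
Step 2 [NS]: N:car4-GO,E:wait,S:car3-GO,W:wait | queues: N=0 E=1 S=0 W=0
Step 3 [NS]: N:empty,E:wait,S:empty,W:wait | queues: N=0 E=1 S=0 W=0
Step 4 [NS]: N:empty,E:wait,S:empty,W:wait | queues: N=0 E=1 S=0 W=0
Step 5 [EW]: N:wait,E:car5-GO,S:wait,W:empty | queues: N=0 E=0 S=0 W=0

N: empty
E: empty
S: empty
W: empty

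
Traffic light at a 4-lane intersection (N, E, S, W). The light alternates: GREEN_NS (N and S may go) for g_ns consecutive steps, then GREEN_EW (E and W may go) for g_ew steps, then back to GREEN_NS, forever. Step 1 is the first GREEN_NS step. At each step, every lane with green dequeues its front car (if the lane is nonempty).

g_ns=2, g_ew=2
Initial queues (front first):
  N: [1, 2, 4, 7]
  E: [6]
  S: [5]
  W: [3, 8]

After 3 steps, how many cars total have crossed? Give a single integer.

Step 1 [NS]: N:car1-GO,E:wait,S:car5-GO,W:wait | queues: N=3 E=1 S=0 W=2
Step 2 [NS]: N:car2-GO,E:wait,S:empty,W:wait | queues: N=2 E=1 S=0 W=2
Step 3 [EW]: N:wait,E:car6-GO,S:wait,W:car3-GO | queues: N=2 E=0 S=0 W=1
Cars crossed by step 3: 5

Answer: 5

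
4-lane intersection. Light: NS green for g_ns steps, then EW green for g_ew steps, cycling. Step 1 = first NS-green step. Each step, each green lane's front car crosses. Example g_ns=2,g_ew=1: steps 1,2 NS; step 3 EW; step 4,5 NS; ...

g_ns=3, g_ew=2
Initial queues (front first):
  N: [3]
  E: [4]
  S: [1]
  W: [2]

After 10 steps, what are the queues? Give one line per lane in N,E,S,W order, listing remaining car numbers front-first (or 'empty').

Step 1 [NS]: N:car3-GO,E:wait,S:car1-GO,W:wait | queues: N=0 E=1 S=0 W=1
Step 2 [NS]: N:empty,E:wait,S:empty,W:wait | queues: N=0 E=1 S=0 W=1
Step 3 [NS]: N:empty,E:wait,S:empty,W:wait | queues: N=0 E=1 S=0 W=1
Step 4 [EW]: N:wait,E:car4-GO,S:wait,W:car2-GO | queues: N=0 E=0 S=0 W=0

N: empty
E: empty
S: empty
W: empty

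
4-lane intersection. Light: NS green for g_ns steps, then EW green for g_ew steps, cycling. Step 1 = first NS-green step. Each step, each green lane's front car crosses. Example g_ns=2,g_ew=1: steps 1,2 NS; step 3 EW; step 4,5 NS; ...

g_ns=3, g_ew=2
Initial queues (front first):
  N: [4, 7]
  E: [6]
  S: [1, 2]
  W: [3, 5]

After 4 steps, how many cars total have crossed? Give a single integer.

Step 1 [NS]: N:car4-GO,E:wait,S:car1-GO,W:wait | queues: N=1 E=1 S=1 W=2
Step 2 [NS]: N:car7-GO,E:wait,S:car2-GO,W:wait | queues: N=0 E=1 S=0 W=2
Step 3 [NS]: N:empty,E:wait,S:empty,W:wait | queues: N=0 E=1 S=0 W=2
Step 4 [EW]: N:wait,E:car6-GO,S:wait,W:car3-GO | queues: N=0 E=0 S=0 W=1
Cars crossed by step 4: 6

Answer: 6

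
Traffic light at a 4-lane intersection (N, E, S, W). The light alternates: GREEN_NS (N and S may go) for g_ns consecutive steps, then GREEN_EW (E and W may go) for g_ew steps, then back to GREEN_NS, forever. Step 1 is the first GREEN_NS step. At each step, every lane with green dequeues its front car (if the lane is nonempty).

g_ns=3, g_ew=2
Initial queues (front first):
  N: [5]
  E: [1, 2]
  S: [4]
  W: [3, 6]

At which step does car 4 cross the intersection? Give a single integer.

Step 1 [NS]: N:car5-GO,E:wait,S:car4-GO,W:wait | queues: N=0 E=2 S=0 W=2
Step 2 [NS]: N:empty,E:wait,S:empty,W:wait | queues: N=0 E=2 S=0 W=2
Step 3 [NS]: N:empty,E:wait,S:empty,W:wait | queues: N=0 E=2 S=0 W=2
Step 4 [EW]: N:wait,E:car1-GO,S:wait,W:car3-GO | queues: N=0 E=1 S=0 W=1
Step 5 [EW]: N:wait,E:car2-GO,S:wait,W:car6-GO | queues: N=0 E=0 S=0 W=0
Car 4 crosses at step 1

1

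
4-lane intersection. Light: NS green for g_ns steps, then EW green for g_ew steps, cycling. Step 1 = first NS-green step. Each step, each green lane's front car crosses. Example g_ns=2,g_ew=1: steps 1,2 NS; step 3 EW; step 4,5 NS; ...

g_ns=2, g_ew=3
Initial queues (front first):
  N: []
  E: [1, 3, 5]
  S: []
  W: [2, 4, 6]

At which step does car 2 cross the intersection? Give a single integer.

Step 1 [NS]: N:empty,E:wait,S:empty,W:wait | queues: N=0 E=3 S=0 W=3
Step 2 [NS]: N:empty,E:wait,S:empty,W:wait | queues: N=0 E=3 S=0 W=3
Step 3 [EW]: N:wait,E:car1-GO,S:wait,W:car2-GO | queues: N=0 E=2 S=0 W=2
Step 4 [EW]: N:wait,E:car3-GO,S:wait,W:car4-GO | queues: N=0 E=1 S=0 W=1
Step 5 [EW]: N:wait,E:car5-GO,S:wait,W:car6-GO | queues: N=0 E=0 S=0 W=0
Car 2 crosses at step 3

3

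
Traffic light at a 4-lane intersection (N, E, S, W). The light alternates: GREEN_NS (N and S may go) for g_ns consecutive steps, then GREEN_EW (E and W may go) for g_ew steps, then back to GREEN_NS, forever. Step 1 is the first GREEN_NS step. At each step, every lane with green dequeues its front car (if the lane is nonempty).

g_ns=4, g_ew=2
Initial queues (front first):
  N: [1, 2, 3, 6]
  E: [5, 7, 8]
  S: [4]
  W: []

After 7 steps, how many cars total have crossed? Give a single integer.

Step 1 [NS]: N:car1-GO,E:wait,S:car4-GO,W:wait | queues: N=3 E=3 S=0 W=0
Step 2 [NS]: N:car2-GO,E:wait,S:empty,W:wait | queues: N=2 E=3 S=0 W=0
Step 3 [NS]: N:car3-GO,E:wait,S:empty,W:wait | queues: N=1 E=3 S=0 W=0
Step 4 [NS]: N:car6-GO,E:wait,S:empty,W:wait | queues: N=0 E=3 S=0 W=0
Step 5 [EW]: N:wait,E:car5-GO,S:wait,W:empty | queues: N=0 E=2 S=0 W=0
Step 6 [EW]: N:wait,E:car7-GO,S:wait,W:empty | queues: N=0 E=1 S=0 W=0
Step 7 [NS]: N:empty,E:wait,S:empty,W:wait | queues: N=0 E=1 S=0 W=0
Cars crossed by step 7: 7

Answer: 7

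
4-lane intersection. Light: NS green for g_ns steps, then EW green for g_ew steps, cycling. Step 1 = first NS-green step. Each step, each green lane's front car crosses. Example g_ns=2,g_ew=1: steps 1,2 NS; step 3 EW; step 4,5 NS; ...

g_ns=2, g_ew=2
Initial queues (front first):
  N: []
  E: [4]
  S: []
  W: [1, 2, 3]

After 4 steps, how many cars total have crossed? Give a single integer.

Answer: 3

Derivation:
Step 1 [NS]: N:empty,E:wait,S:empty,W:wait | queues: N=0 E=1 S=0 W=3
Step 2 [NS]: N:empty,E:wait,S:empty,W:wait | queues: N=0 E=1 S=0 W=3
Step 3 [EW]: N:wait,E:car4-GO,S:wait,W:car1-GO | queues: N=0 E=0 S=0 W=2
Step 4 [EW]: N:wait,E:empty,S:wait,W:car2-GO | queues: N=0 E=0 S=0 W=1
Cars crossed by step 4: 3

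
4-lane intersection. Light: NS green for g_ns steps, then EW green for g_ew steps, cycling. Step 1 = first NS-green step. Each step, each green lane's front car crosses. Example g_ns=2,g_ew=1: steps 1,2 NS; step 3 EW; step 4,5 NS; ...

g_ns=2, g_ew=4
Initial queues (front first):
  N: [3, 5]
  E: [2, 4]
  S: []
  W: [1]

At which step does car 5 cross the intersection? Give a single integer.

Step 1 [NS]: N:car3-GO,E:wait,S:empty,W:wait | queues: N=1 E=2 S=0 W=1
Step 2 [NS]: N:car5-GO,E:wait,S:empty,W:wait | queues: N=0 E=2 S=0 W=1
Step 3 [EW]: N:wait,E:car2-GO,S:wait,W:car1-GO | queues: N=0 E=1 S=0 W=0
Step 4 [EW]: N:wait,E:car4-GO,S:wait,W:empty | queues: N=0 E=0 S=0 W=0
Car 5 crosses at step 2

2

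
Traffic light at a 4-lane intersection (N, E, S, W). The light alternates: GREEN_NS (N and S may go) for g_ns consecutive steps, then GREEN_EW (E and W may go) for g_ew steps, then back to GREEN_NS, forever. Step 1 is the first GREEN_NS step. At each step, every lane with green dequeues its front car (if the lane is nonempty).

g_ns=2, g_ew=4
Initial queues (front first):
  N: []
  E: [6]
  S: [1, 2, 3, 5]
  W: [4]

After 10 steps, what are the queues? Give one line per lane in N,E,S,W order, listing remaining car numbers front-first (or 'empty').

Step 1 [NS]: N:empty,E:wait,S:car1-GO,W:wait | queues: N=0 E=1 S=3 W=1
Step 2 [NS]: N:empty,E:wait,S:car2-GO,W:wait | queues: N=0 E=1 S=2 W=1
Step 3 [EW]: N:wait,E:car6-GO,S:wait,W:car4-GO | queues: N=0 E=0 S=2 W=0
Step 4 [EW]: N:wait,E:empty,S:wait,W:empty | queues: N=0 E=0 S=2 W=0
Step 5 [EW]: N:wait,E:empty,S:wait,W:empty | queues: N=0 E=0 S=2 W=0
Step 6 [EW]: N:wait,E:empty,S:wait,W:empty | queues: N=0 E=0 S=2 W=0
Step 7 [NS]: N:empty,E:wait,S:car3-GO,W:wait | queues: N=0 E=0 S=1 W=0
Step 8 [NS]: N:empty,E:wait,S:car5-GO,W:wait | queues: N=0 E=0 S=0 W=0

N: empty
E: empty
S: empty
W: empty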